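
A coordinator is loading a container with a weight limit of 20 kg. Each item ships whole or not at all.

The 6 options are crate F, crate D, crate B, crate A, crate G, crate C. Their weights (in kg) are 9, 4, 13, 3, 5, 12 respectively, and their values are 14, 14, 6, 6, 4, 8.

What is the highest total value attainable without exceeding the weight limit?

34

This is a 0-1 knapsack instance.
crate F + crate D + crate A: weight 9 + 4 + 3 = 16 ≤ 20, value 14 + 14 + 6 = 34.
crate F + crate D + crate G: weight 9 + 4 + 5 = 18 ≤ 20, value 14 + 14 + 4 = 32.
crate F + crate D: weight 9 + 4 = 13 ≤ 20, value 14 + 14 = 28.
Best is crate F, crate D, and crate A with total value 34.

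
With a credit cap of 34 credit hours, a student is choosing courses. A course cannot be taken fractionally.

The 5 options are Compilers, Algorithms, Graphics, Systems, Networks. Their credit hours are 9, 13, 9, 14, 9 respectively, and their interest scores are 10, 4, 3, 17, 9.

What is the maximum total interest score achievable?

Graphics + Systems + Networks: credit hours 9 + 14 + 9 = 32 ≤ 34, interest score 3 + 17 + 9 = 29.
Compilers + Systems + Networks: credit hours 9 + 14 + 9 = 32 ≤ 34, interest score 10 + 17 + 9 = 36.
Compilers + Graphics + Systems: credit hours 9 + 9 + 14 = 32 ≤ 34, interest score 10 + 3 + 17 = 30.
Best is Compilers, Systems, and Networks with total interest score 36.

36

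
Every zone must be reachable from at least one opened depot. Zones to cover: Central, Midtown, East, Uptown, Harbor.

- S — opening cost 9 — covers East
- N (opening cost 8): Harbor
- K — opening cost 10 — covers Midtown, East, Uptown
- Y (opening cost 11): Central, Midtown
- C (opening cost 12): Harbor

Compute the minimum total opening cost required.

29

Choose N, K, and Y: together they cover Central, Midtown, East, Uptown, Harbor — every zone.
Total opening cost: 8 + 10 + 11 = 29.
No cover costs less than 29.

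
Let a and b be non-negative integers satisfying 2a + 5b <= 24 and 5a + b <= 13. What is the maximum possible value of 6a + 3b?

(a,b)=(2,3) is feasible, giving 21.
(a,b)=(1,4) is feasible, giving 18.
No feasible integer point exceeds 21.

21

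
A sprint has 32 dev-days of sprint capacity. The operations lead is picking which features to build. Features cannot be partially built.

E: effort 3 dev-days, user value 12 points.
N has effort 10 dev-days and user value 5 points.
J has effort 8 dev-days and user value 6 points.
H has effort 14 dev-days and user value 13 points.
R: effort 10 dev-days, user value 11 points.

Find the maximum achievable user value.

36

Allowing fractional choices, the relaxed optimum would be about 39.8, but features are indivisible.
E + N + J + R: effort 3 + 10 + 8 + 10 = 31 ≤ 32, user value 12 + 5 + 6 + 11 = 34.
E + J + H: effort 3 + 8 + 14 = 25 ≤ 32, user value 12 + 6 + 13 = 31.
E + H + R: effort 3 + 14 + 10 = 27 ≤ 32, user value 12 + 13 + 11 = 36.
Best is E, H, and R with total user value 36.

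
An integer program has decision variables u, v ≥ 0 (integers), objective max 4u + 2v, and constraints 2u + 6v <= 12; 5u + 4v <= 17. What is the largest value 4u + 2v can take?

12

(u,v)=(3,0) is feasible, giving 12.
(u,v)=(2,1) is feasible, giving 10.
(u,v)=(2,0) is feasible, giving 8.
No feasible integer point exceeds 12.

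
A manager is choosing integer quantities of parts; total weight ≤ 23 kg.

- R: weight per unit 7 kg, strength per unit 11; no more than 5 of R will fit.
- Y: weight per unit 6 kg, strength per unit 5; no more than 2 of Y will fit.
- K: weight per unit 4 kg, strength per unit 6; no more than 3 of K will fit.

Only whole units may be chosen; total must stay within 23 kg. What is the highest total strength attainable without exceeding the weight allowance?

This is a bounded integer knapsack.
R has the best ratio (11/7); taking only R gives at most 3×11 = 33 (stopped by the weight limit).
Mixing does better — 2×R and 2×K: weight 22 ≤ 23, strength 2·11 + 2·6 = 34.

34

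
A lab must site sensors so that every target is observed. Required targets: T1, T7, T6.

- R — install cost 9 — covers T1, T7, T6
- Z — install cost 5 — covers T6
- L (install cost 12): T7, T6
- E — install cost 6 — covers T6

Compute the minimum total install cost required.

R alone covers T1, T7, T6 — every target.
Total install cost: 9.
No cover costs less than 9.

9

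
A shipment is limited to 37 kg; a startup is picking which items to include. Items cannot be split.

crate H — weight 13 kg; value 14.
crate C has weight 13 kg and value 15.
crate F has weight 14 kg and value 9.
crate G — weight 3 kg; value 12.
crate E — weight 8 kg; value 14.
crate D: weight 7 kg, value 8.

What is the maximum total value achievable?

55

This is an integer program with binary decision variables.
Allowing fractional choices, the relaxed optimum would be about 55.5, but items are indivisible.
crate H + crate C + crate G + crate D: weight 13 + 13 + 3 + 7 = 36 ≤ 37, value 14 + 15 + 12 + 8 = 49.
crate C + crate G + crate E + crate D: weight 13 + 3 + 8 + 7 = 31 ≤ 37, value 15 + 12 + 14 + 8 = 49.
crate H + crate C + crate G + crate E: weight 13 + 13 + 3 + 8 = 37 ≤ 37, value 14 + 15 + 12 + 14 = 55.
Best is crate H, crate C, crate G, and crate E with total value 55.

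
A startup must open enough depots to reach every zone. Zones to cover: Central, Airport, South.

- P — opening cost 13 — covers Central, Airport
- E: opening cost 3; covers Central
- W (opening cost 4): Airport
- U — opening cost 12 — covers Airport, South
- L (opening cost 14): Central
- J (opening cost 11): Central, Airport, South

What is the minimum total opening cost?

J alone covers Central, Airport, South — every zone.
Total opening cost: 11.

11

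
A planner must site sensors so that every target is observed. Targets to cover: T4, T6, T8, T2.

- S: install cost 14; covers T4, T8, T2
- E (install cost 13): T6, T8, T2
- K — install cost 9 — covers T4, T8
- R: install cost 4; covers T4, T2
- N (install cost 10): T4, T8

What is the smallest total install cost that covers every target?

This is a weighted set-cover instance.
Choose E and R: together they cover T4, T6, T8, T2 — every target.
Total install cost: 13 + 4 = 17.

17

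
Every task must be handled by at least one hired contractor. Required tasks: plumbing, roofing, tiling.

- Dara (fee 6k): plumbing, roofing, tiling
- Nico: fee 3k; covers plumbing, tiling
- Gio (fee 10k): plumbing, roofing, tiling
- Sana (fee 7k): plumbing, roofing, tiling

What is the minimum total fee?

This is a weighted set-cover instance.
The greedy cost-per-new-task heuristic would pick Nico and Dara for 9, but a cheaper cover exists.
Dara alone covers plumbing, roofing, tiling — every task.
Total fee: 6.
No cover costs less than 6.

6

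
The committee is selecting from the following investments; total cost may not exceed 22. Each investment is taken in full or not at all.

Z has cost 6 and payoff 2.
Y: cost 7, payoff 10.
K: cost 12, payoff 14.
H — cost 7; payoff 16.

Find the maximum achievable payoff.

30

Treat it as a binary knapsack problem.
Take K and H: cost 12 + 7 = 19 ≤ 22, payoff 14 + 16 = 30.
No other feasible combination does better.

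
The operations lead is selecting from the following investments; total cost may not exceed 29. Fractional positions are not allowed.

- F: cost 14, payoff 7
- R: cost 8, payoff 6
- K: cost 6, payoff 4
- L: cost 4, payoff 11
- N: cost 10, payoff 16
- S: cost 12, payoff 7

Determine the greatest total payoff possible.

Treat it as a binary knapsack problem.
Allowing fractional choices, the relaxed optimum would be about 37.6, but investments are indivisible.
L + N + S: cost 4 + 10 + 12 = 26 ≤ 29, payoff 11 + 16 + 7 = 34.
R + K + L + N: cost 8 + 6 + 4 + 10 = 28 ≤ 29, payoff 6 + 4 + 11 + 16 = 37.
Best is R, K, L, and N with total payoff 37.

37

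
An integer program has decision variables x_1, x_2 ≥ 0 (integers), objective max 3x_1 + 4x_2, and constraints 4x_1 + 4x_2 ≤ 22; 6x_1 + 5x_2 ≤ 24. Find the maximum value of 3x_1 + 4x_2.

(x_1,x_2)=(0,4) is feasible, giving 16.
(x_1,x_2)=(1,3) is feasible, giving 15.
(x_1,x_2)=(0,3) is feasible, giving 12.
The best lattice point is (0,4), giving 16.

16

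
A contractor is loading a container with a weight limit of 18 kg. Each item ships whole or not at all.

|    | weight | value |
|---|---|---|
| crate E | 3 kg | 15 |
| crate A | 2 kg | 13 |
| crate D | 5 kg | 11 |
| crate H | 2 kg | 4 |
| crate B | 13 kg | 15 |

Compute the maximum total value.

43

This is a 0-1 knapsack instance.
Take crate E, crate A, crate D, and crate H: weight 3 + 2 + 5 + 2 = 12 ≤ 18, value 15 + 13 + 11 + 4 = 43.
No feasible combination exceeds this.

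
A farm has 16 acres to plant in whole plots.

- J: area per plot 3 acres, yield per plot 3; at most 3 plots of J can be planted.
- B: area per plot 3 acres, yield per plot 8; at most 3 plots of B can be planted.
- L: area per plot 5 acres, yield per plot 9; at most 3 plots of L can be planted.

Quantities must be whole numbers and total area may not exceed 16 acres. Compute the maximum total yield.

This is a bounded integer knapsack.
B has the best ratio (8/3); taking only B gives at most 3×8 = 24 (stopped by the supply cap of 3).
Mixing does better — 2×B and 2×L: area 16 ≤ 16, yield 2·8 + 2·9 = 34.

34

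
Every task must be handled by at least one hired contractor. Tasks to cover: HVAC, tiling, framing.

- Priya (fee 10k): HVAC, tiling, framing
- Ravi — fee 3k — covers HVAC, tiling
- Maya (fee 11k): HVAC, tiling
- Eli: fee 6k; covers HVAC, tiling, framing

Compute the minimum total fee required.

6

This is an integer covering problem.
The greedy cost-per-new-task heuristic would pick Ravi and Eli for 9, but a cheaper cover exists.
Eli alone covers HVAC, tiling, framing — every task.
Total fee: 6.
No cover costs less than 6.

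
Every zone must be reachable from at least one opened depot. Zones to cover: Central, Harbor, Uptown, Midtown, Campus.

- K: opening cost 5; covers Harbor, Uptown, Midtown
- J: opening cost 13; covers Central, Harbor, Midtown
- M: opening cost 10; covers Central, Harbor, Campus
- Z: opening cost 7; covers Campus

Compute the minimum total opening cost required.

15

Choose K and M: together they cover Central, Harbor, Uptown, Midtown, Campus — every zone.
Total opening cost: 5 + 10 = 15.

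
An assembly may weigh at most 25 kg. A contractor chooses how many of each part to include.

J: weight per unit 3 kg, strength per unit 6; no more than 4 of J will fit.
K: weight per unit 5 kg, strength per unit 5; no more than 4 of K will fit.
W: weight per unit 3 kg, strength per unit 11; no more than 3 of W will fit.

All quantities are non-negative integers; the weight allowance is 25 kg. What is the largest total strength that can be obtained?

W has the best ratio (11/3); taking only W gives at most 3×11 = 33 (stopped by the supply cap of 3).
Mixing does better — 4×J and 3×W: weight 21 ≤ 25, strength 4·6 + 3·11 = 57.

57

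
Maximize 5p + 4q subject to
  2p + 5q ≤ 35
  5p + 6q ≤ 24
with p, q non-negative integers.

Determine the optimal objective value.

20

The continuous relaxation peaks at (4.8, 0) with value 24.00; rounding to a feasible lattice point costs some objective.
(p,q)=(4,0): 2·4+5·0=8≤35, 5·4+6·0=20≤24, objective 20.
(p,q)=(3,1): 2·3+5·1=11≤35, 5·3+6·1=21≤24, objective 19.
Maximum is 20 at (p,q)=(4,0).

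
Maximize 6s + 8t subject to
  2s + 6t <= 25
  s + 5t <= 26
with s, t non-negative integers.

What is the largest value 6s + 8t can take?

Relaxing integrality, the LP optimum is 75.00 at (s,t) = (12.5, 0), which is not an integer point.
(s,t)=(12,0) is feasible, giving 72.
(s,t)=(11,0) is feasible, giving 66.
Maximum is 72 at (s,t)=(12,0).

72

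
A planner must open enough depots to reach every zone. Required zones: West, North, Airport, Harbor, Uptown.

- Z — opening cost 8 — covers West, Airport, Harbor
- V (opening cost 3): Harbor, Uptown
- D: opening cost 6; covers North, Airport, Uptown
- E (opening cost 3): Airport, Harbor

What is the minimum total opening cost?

This is a weighted set-cover instance.
Choose Z and D: together they cover West, North, Airport, Harbor, Uptown — every zone.
Total opening cost: 8 + 6 = 14.

14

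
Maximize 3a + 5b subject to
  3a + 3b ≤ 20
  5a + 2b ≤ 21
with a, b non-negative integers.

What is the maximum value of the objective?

The continuous relaxation peaks at (0, 6.67) with value 33.33; rounding to a feasible lattice point costs some objective.
(a,b)=(0,6) is feasible, giving 30.
(a,b)=(1,5) is feasible, giving 28.
(a,b)=(0,5) is feasible, giving 25.
No feasible integer point exceeds 30.

30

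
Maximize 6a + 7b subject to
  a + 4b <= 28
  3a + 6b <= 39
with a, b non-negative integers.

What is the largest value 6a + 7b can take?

(a,b)=(13,0): 1·13+4·0=13≤28, 3·13+6·0=39≤39, objective 78.
(a,b)=(12,0): 1·12+4·0=12≤28, 3·12+6·0=36≤39, objective 72.
The best lattice point is (13,0), giving 78.

78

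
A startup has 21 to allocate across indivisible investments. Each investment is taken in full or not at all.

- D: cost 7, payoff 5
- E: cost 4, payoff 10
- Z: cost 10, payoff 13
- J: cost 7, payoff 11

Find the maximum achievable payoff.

This is a 0-1 knapsack instance.
D + E + Z: cost 7 + 4 + 10 = 21 ≤ 21, payoff 5 + 10 + 13 = 28.
E + Z + J: cost 4 + 10 + 7 = 21 ≤ 21, payoff 10 + 13 + 11 = 34.
D + E + J: cost 7 + 4 + 7 = 18 ≤ 21, payoff 5 + 10 + 11 = 26.
Best is E, Z, and J with total payoff 34.

34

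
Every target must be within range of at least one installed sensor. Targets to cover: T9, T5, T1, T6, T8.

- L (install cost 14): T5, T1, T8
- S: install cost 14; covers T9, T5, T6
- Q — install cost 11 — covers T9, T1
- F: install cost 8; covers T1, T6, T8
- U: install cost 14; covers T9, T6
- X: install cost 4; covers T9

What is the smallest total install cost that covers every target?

22

The greedy cost-per-new-target heuristic would pick F, X, and L for 26, but a cheaper cover exists.
Choose S and F: together they cover T9, T5, T1, T6, T8 — every target.
Total install cost: 14 + 8 = 22.
No cover costs less than 22.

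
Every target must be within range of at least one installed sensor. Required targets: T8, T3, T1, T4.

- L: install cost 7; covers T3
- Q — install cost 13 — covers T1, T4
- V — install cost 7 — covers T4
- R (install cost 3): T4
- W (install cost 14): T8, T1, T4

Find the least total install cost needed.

This is a weighted set-cover instance.
The greedy cost-per-new-target heuristic would pick R, L, and W for 24, but a cheaper cover exists.
Choose L and W: together they cover T8, T3, T1, T4 — every target.
Total install cost: 7 + 14 = 21.
No cover costs less than 21.

21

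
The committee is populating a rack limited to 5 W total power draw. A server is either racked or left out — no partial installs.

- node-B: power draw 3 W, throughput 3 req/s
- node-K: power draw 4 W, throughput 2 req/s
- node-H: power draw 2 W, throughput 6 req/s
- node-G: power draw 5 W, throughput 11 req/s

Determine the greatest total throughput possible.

11

Allowing fractional choices, the relaxed optimum would be about 12.6, but servers are indivisible.
node-G: power draw 5 ≤ 5, throughput 11.
node-B + node-H: power draw 3 + 2 = 5 ≤ 5, throughput 3 + 6 = 9.
Best is node-G with total throughput 11.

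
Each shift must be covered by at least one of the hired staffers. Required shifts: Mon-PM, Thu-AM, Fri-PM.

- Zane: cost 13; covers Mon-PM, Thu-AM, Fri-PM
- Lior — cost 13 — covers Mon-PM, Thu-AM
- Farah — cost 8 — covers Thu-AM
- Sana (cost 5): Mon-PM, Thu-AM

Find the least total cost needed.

13

The greedy cost-per-new-shift heuristic would pick Sana and Zane for 18, but a cheaper cover exists.
Zane alone covers Mon-PM, Thu-AM, Fri-PM — every shift.
Total cost: 13.
No cover costs less than 13.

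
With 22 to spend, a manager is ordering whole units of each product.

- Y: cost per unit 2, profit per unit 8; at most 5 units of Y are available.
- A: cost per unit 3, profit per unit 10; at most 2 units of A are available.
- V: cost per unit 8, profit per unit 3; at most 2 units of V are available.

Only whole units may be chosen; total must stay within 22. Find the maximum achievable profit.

60

Y has the best ratio (8/2); taking only Y gives at most 5×8 = 40 (stopped by the supply cap of 5).
Mixing does better — 5×Y and 2×A: cost 16 ≤ 22, profit 5·8 + 2·10 = 60.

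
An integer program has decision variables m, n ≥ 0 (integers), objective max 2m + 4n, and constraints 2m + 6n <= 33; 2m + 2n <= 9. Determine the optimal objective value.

The continuous relaxation peaks at (0, 4.5) with value 18.00; rounding to a feasible lattice point costs some objective.
(m,n)=(0,4): 2·0+6·4=24≤33, 2·0+2·4=8≤9, objective 16.
(m,n)=(1,3): 2·1+6·3=20≤33, 2·1+2·3=8≤9, objective 14.
No feasible integer point exceeds 16.

16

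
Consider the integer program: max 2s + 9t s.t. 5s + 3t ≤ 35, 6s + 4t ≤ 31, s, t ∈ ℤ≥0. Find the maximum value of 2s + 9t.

63

(s,t)=(0,7): 5·0+3·7=21≤35, 6·0+4·7=28≤31, objective 63.
(s,t)=(1,6): 5·1+3·6=23≤35, 6·1+4·6=30≤31, objective 56.
(s,t)=(0,6): 5·0+3·6=18≤35, 6·0+4·6=24≤31, objective 54.
Maximum is 63 at (s,t)=(0,7).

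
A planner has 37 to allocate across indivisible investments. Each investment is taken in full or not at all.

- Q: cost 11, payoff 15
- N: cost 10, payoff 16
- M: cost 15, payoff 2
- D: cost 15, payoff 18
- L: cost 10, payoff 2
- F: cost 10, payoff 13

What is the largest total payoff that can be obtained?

Allowing fractional choices, the relaxed optimum would be about 51.2, but investments are indivisible.
Q + D + F: cost 11 + 15 + 10 = 36 ≤ 37, payoff 15 + 18 + 13 = 46.
Q + N + D: cost 11 + 10 + 15 = 36 ≤ 37, payoff 15 + 16 + 18 = 49.
N + D + F: cost 10 + 15 + 10 = 35 ≤ 37, payoff 16 + 18 + 13 = 47.
Best is Q, N, and D with total payoff 49.

49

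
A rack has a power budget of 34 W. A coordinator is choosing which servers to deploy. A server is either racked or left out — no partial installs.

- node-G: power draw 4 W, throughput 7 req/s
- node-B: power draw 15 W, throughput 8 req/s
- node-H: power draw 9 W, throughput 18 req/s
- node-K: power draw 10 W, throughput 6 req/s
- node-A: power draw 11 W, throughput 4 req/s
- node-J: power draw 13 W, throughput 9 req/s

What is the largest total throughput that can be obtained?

35

This is an integer program with binary decision variables.
Take node-G, node-H, node-K, and node-A: power draw 4 + 9 + 10 + 11 = 34 ≤ 34, throughput 7 + 18 + 6 + 4 = 35.
No other feasible combination does better.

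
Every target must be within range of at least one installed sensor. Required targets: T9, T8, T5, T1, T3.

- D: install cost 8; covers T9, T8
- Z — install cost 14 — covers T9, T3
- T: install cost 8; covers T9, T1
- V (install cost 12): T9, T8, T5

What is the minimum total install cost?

34

This is a weighted set-cover instance.
The greedy cost-per-new-target heuristic would pick D, T, V, and Z for 42, but a cheaper cover exists.
Choose Z, T, and V: together they cover T9, T8, T5, T1, T3 — every target.
Total install cost: 14 + 8 + 12 = 34.
No cover costs less than 34.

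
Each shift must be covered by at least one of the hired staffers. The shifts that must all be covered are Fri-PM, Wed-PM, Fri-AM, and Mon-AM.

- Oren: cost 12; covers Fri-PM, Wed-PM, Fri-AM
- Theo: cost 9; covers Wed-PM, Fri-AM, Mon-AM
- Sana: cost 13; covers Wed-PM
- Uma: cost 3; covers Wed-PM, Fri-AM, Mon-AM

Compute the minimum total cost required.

15

Choose Oren and Uma: together they cover Fri-PM, Wed-PM, Fri-AM, Mon-AM — every shift.
Total cost: 12 + 3 = 15.
No cover costs less than 15.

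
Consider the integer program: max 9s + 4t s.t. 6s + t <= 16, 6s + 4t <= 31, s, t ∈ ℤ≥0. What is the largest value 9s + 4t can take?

The continuous relaxation peaks at (1.83, 5) with value 36.50; rounding to a feasible lattice point costs some objective.
(s,t)=(2,4): 6·2+1·4=16≤16, 6·2+4·4=28≤31, objective 34.
(s,t)=(1,6): 6·1+1·6=12≤16, 6·1+4·6=30≤31, objective 33.
(s,t)=(2,3): 6·2+1·3=15≤16, 6·2+4·3=24≤31, objective 30.
The best lattice point is (2,4), giving 34.

34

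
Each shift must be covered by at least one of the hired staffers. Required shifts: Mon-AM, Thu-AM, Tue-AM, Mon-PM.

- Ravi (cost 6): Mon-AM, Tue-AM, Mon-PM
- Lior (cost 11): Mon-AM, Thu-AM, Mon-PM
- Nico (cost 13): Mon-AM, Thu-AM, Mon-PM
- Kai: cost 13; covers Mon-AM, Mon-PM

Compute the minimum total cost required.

17

Choose Ravi and Lior: together they cover Mon-AM, Thu-AM, Tue-AM, Mon-PM — every shift.
Total cost: 6 + 11 = 17.
No cover costs less than 17.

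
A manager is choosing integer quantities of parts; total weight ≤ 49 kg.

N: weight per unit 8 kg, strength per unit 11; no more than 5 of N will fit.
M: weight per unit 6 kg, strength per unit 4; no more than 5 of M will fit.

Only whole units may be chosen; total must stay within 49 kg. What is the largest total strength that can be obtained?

59

Take 5×N and 1×M: weight 46 ≤ 49, strength 5·11 + 1·4 = 59.
N has the best ratio (11/8) and is taken to its limit of 5; remaining capacity is filled optimally with the others.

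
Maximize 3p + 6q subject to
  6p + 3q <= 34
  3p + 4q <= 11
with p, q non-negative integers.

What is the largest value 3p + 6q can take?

The continuous relaxation peaks at (0, 2.75) with value 16.50; rounding to a feasible lattice point costs some objective.
(p,q)=(1,2): 6·1+3·2=12≤34, 3·1+4·2=11≤11, objective 15.
(p,q)=(2,1): 6·2+3·1=15≤34, 3·2+4·1=10≤11, objective 12.
(p,q)=(0,2): 6·0+3·2=6≤34, 3·0+4·2=8≤11, objective 12.
No feasible integer point exceeds 15.

15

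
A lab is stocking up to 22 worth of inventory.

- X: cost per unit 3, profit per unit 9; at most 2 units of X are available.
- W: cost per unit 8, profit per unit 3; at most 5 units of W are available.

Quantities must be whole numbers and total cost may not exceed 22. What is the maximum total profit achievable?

24

Take 2×X and 2×W: cost 22 ≤ 22, profit 2·9 + 2·3 = 24.
X has the best ratio (9/3) and is taken to its limit of 2; remaining capacity is filled optimally with the others.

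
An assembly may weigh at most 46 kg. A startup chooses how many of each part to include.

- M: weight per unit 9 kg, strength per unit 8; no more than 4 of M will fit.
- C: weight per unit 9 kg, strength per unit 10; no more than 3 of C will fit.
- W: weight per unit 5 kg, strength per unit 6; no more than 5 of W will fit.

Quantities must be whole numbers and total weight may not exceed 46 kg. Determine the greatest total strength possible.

1×M, 3×C, and 2×W: weight 46 ≤ 46, strength 1·8 + 3·10 + 2·6 = 50.
2×C and 5×W: weight 43 ≤ 46, strength 2·10 + 5·6 = 50.
Best is 50.

50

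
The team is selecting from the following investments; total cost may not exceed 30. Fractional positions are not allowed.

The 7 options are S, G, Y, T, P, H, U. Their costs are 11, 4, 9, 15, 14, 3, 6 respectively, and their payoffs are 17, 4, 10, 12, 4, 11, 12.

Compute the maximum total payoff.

S + G + Y + U: cost 11 + 4 + 9 + 6 = 30 ≤ 30, payoff 17 + 4 + 10 + 12 = 43.
S + Y + H + U: cost 11 + 9 + 3 + 6 = 29 ≤ 30, payoff 17 + 10 + 11 + 12 = 50.
S + G + H + U: cost 11 + 4 + 3 + 6 = 24 ≤ 30, payoff 17 + 4 + 11 + 12 = 44.
Best is S, Y, H, and U with total payoff 50.

50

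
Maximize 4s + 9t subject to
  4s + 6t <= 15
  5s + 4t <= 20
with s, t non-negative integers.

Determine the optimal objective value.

18

Relaxing integrality, the LP optimum is 22.50 at (s,t) = (0, 2.5), which is not an integer point.
(s,t)=(0,2): 4·0+6·2=12≤15, 5·0+4·2=8≤20, objective 18.
(s,t)=(1,1): 4·1+6·1=10≤15, 5·1+4·1=9≤20, objective 13.
(s,t)=(0,1): 4·0+6·1=6≤15, 5·0+4·1=4≤20, objective 9.
The best lattice point is (0,2), giving 18.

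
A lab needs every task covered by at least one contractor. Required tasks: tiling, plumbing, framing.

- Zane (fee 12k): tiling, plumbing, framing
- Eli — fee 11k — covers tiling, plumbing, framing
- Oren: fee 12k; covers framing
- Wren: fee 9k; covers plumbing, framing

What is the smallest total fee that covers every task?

Eli alone covers tiling, plumbing, framing — every task.
Total fee: 11.

11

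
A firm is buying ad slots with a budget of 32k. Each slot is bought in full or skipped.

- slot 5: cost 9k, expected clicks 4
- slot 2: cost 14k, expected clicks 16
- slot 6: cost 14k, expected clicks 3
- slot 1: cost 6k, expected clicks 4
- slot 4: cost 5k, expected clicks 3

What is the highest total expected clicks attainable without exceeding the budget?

24

This is a 0-1 knapsack instance.
Allowing fractional choices, the relaxed optimum would be about 26.1, but ad slots are indivisible.
slot 5 + slot 2 + slot 1: cost 9 + 14 + 6 = 29 ≤ 32, expected clicks 4 + 16 + 4 = 24.
slot 2 + slot 1 + slot 4: cost 14 + 6 + 5 = 25 ≤ 32, expected clicks 16 + 4 + 3 = 23.
slot 5 + slot 2 + slot 4: cost 9 + 14 + 5 = 28 ≤ 32, expected clicks 4 + 16 + 3 = 23.
Best is slot 5, slot 2, and slot 1 with total expected clicks 24.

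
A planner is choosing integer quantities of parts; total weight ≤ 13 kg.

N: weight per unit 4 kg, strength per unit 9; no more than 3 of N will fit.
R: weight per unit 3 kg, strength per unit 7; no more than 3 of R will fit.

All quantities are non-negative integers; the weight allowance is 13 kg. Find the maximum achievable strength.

R has the best ratio (7/3); taking only R gives at most 3×7 = 21 (stopped by the supply cap of 3).
Mixing does better — 1×N and 3×R: weight 13 ≤ 13, strength 1·9 + 3·7 = 30.

30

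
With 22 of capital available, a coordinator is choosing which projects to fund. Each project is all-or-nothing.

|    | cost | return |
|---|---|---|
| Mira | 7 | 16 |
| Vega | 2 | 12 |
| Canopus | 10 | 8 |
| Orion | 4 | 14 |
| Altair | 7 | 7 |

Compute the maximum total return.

Allowing fractional choices, the relaxed optimum would be about 50.6, but projects are indivisible.
Mira + Vega + Orion: cost 7 + 2 + 4 = 13 ≤ 22, return 16 + 12 + 14 = 42.
Mira + Canopus + Orion: cost 7 + 10 + 4 = 21 ≤ 22, return 16 + 8 + 14 = 38.
Mira + Vega + Orion + Altair: cost 7 + 2 + 4 + 7 = 20 ≤ 22, return 16 + 12 + 14 + 7 = 49.
Best is Mira, Vega, Orion, and Altair with total return 49.

49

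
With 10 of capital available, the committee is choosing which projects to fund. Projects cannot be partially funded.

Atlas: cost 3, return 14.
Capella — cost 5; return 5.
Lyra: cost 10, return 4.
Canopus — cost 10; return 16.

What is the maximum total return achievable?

Treat it as a binary knapsack problem.
Atlas + Capella: cost 3 + 5 = 8 ≤ 10, return 14 + 5 = 19.
Canopus: cost 10 ≤ 10, return 16.
Best is Atlas and Capella with total return 19.

19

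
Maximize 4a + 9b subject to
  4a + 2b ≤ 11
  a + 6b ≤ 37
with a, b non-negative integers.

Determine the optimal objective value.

(a,b)=(0,5): 4·0+2·5=10≤11, 1·0+6·5=30≤37, objective 45.
(a,b)=(0,4): 4·0+2·4=8≤11, 1·0+6·4=24≤37, objective 36.
No feasible integer point exceeds 45.

45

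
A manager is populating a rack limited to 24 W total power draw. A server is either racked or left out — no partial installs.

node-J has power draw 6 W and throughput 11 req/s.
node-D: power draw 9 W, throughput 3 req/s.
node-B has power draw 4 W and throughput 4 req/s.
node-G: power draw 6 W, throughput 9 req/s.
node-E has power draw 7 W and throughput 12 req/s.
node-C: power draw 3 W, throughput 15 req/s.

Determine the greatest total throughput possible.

47

This is a 0-1 knapsack instance.
Take node-J, node-G, node-E, and node-C: power draw 6 + 6 + 7 + 3 = 22 ≤ 24, throughput 11 + 9 + 12 + 15 = 47.
No other feasible combination does better.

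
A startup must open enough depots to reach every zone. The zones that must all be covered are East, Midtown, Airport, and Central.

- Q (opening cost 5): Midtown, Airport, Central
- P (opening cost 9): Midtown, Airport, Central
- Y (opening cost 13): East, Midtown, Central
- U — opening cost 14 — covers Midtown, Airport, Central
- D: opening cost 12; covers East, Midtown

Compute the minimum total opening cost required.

17

This is an integer covering problem.
Choose Q and D: together they cover East, Midtown, Airport, Central — every zone.
Total opening cost: 5 + 12 = 17.
No cover costs less than 17.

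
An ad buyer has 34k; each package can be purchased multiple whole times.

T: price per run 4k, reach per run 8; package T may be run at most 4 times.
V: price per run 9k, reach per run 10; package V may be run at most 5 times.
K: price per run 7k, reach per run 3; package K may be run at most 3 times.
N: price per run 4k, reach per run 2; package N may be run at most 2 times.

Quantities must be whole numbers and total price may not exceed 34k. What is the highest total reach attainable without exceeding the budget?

52

3×T, 2×V, and 1×N: price 34 ≤ 34, reach 3·8 + 2·10 + 1·2 = 46.
4×T and 2×V: price 34 ≤ 34, reach 4·8 + 2·10 = 52.
Best is 52.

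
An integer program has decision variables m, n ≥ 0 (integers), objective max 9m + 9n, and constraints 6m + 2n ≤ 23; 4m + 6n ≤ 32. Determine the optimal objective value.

Relaxing integrality, the LP optimum is 55.93 at (m,n) = (2.64, 3.57), which is not an integer point.
(m,n)=(2,4): 6·2+2·4=20≤23, 4·2+6·4=32≤32, objective 54.
(m,n)=(1,4): 6·1+2·4=14≤23, 4·1+6·4=28≤32, objective 45.
(m,n)=(2,3): 6·2+2·3=18≤23, 4·2+6·3=26≤32, objective 45.
No feasible integer point exceeds 54.

54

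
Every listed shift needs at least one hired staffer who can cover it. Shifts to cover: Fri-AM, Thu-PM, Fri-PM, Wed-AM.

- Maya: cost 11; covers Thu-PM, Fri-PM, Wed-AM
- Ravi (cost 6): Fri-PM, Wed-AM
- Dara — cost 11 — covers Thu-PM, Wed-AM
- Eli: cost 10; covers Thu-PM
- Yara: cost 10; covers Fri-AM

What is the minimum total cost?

This is a weighted set-cover instance.
The greedy cost-per-new-shift heuristic would pick Ravi, Eli, and Yara for 26, but a cheaper cover exists.
Choose Maya and Yara: together they cover Fri-AM, Thu-PM, Fri-PM, Wed-AM — every shift.
Total cost: 11 + 10 = 21.
No cover costs less than 21.

21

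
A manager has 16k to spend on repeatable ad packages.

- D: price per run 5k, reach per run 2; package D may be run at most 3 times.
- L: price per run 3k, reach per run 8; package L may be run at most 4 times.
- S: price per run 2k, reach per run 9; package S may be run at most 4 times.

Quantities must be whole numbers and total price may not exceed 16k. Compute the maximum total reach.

S has the best ratio (9/2); taking only S gives at most 4×9 = 36 (stopped by the supply cap of 4).
Mixing does better — 2×L and 4×S: price 14 ≤ 16, reach 2·8 + 4·9 = 52.

52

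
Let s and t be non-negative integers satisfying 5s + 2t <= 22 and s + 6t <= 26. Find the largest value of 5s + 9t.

Relaxing integrality, the LP optimum is 49.00 at (s,t) = (2.86, 3.86), which is not an integer point.
(s,t)=(2,4) is feasible, giving 46.
(s,t)=(3,3) is feasible, giving 42.
Maximum is 46 at (s,t)=(2,4).

46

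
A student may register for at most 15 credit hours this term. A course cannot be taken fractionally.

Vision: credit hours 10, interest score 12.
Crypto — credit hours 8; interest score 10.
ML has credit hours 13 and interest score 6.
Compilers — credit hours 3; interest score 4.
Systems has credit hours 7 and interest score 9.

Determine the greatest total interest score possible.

This is an integer program with binary decision variables.
Allowing fractional choices, the relaxed optimum would be about 19.2, but courses are indivisible.
Vision + Compilers: credit hours 10 + 3 = 13 ≤ 15, interest score 12 + 4 = 16.
Crypto + Systems: credit hours 8 + 7 = 15 ≤ 15, interest score 10 + 9 = 19.
Best is Crypto and Systems with total interest score 19.

19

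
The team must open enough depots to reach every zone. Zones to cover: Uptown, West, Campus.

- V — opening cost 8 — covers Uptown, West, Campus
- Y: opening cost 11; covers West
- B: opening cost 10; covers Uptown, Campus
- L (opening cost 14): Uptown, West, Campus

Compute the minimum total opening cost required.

V alone covers Uptown, West, Campus — every zone.
Total opening cost: 8.
No cover costs less than 8.

8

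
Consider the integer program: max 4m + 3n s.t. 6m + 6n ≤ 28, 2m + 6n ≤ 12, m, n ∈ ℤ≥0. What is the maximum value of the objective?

(m,n)=(4,0) is feasible, giving 16.
(m,n)=(3,1) is feasible, giving 15.
Maximum is 16 at (m,n)=(4,0).

16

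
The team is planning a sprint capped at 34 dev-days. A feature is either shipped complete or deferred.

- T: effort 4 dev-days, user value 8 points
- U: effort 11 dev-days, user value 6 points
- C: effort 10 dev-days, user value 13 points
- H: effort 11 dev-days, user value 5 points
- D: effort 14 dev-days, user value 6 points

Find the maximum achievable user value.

27

T + C + D: effort 4 + 10 + 14 = 28 ≤ 34, user value 8 + 13 + 6 = 27.
T + U + C: effort 4 + 11 + 10 = 25 ≤ 34, user value 8 + 6 + 13 = 27.
The maximum user value is 27; one optimal choice is T, U, and C.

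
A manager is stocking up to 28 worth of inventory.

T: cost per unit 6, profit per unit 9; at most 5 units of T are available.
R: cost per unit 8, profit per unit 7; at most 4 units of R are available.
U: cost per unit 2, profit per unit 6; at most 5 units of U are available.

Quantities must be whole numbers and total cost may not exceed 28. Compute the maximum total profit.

57

This is a bounded integer knapsack.
3×T and 4×U: cost 26 ≤ 28, profit 3·9 + 4·6 = 51.
3×T and 5×U: cost 28 ≤ 28, profit 3·9 + 5·6 = 57.
Best is 57.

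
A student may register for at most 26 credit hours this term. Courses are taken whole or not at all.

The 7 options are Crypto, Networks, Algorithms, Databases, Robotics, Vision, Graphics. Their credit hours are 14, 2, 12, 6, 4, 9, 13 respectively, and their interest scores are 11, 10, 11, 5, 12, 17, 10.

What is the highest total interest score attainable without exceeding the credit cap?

Treat it as a binary knapsack problem.
Take Networks, Databases, Robotics, and Vision: credit hours 2 + 6 + 4 + 9 = 21 ≤ 26, interest score 10 + 5 + 12 + 17 = 44.
No other feasible combination does better.

44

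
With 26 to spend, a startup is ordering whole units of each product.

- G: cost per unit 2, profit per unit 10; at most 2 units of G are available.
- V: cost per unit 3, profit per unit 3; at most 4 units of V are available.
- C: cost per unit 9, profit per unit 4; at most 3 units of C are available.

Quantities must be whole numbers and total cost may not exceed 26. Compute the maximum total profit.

36

2×G, 3×V, and 1×C: cost 22 ≤ 26, profit 2·10 + 3·3 + 1·4 = 33.
2×G, 4×V, and 1×C: cost 25 ≤ 26, profit 2·10 + 4·3 + 1·4 = 36.
Best is 36.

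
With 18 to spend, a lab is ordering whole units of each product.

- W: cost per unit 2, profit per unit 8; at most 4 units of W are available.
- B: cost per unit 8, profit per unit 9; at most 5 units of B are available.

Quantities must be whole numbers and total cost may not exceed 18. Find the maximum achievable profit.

41

4×W and 1×B: cost 16 ≤ 18, profit 4·8 + 1·9 = 41.
3×W and 1×B: cost 14 ≤ 18, profit 3·8 + 1·9 = 33.
Best is 41.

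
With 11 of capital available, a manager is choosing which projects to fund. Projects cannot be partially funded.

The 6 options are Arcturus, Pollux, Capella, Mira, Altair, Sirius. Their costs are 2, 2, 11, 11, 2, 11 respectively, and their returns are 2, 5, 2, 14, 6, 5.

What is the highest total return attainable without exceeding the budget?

This is a 0-1 knapsack instance.
Allowing fractional choices, the relaxed optimum would be about 19.9, but projects are indivisible.
Mira: cost 11 ≤ 11, return 14.
Arcturus + Pollux + Altair: cost 2 + 2 + 2 = 6 ≤ 11, return 2 + 5 + 6 = 13.
Pollux + Altair: cost 2 + 2 = 4 ≤ 11, return 5 + 6 = 11.
Best is Mira with total return 14.

14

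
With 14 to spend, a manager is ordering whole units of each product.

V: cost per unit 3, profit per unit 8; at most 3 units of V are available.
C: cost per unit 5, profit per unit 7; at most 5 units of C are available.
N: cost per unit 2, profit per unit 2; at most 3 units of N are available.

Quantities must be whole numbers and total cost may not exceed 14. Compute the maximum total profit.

31

V has the best ratio (8/3); taking only V gives at most 3×8 = 24 (stopped by the supply cap of 3).
Mixing does better — 3×V and 1×C: cost 14 ≤ 14, profit 3·8 + 1·7 = 31.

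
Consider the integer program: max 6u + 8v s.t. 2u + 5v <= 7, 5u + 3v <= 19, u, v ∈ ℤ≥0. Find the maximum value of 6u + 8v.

Relaxing integrality, the LP optimum is 21.00 at (u,v) = (3.5, 0), which is not an integer point.
(u,v)=(3,0) is feasible, giving 18.
(u,v)=(2,0) is feasible, giving 12.
The best lattice point is (3,0), giving 18.

18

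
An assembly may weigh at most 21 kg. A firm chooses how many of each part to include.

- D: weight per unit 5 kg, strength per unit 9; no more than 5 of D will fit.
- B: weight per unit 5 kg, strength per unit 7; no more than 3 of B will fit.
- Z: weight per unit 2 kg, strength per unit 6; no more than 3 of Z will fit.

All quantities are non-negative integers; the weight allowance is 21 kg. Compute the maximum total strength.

This is a bounded integer knapsack.
Z has the best ratio (6/2); taking only Z gives at most 3×6 = 18 (stopped by the supply cap of 3).
Mixing does better — 3×D and 3×Z: weight 21 ≤ 21, strength 3·9 + 3·6 = 45.

45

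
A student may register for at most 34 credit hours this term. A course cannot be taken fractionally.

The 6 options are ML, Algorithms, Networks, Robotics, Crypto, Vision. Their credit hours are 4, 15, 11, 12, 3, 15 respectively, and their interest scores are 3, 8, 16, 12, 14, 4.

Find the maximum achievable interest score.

45

ML + Algorithms + Networks + Crypto: credit hours 4 + 15 + 11 + 3 = 33 ≤ 34, interest score 3 + 8 + 16 + 14 = 41.
Networks + Robotics + Crypto: credit hours 11 + 12 + 3 = 26 ≤ 34, interest score 16 + 12 + 14 = 42.
ML + Networks + Robotics + Crypto: credit hours 4 + 11 + 12 + 3 = 30 ≤ 34, interest score 3 + 16 + 12 + 14 = 45.
Best is ML, Networks, Robotics, and Crypto with total interest score 45.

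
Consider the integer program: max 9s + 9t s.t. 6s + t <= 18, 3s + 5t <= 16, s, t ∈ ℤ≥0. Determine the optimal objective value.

36

The continuous relaxation peaks at (2.74, 1.56) with value 38.67; rounding to a feasible lattice point costs some objective.
(s,t)=(2,2): 6·2+1·2=14≤18, 3·2+5·2=16≤16, objective 36.
(s,t)=(1,2): 6·1+1·2=8≤18, 3·1+5·2=13≤16, objective 27.
Maximum is 36 at (s,t)=(2,2).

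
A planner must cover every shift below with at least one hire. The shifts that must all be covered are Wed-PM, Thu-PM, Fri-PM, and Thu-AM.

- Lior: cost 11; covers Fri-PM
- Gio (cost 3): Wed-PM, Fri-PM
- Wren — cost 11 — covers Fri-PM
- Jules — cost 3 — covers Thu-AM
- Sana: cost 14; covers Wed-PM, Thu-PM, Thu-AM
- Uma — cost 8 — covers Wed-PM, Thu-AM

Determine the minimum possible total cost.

17

This is a weighted set-cover instance.
The greedy cost-per-new-shift heuristic would pick Gio, Jules, and Sana for 20, but a cheaper cover exists.
Choose Gio and Sana: together they cover Wed-PM, Thu-PM, Fri-PM, Thu-AM — every shift.
Total cost: 3 + 14 = 17.
No cover costs less than 17.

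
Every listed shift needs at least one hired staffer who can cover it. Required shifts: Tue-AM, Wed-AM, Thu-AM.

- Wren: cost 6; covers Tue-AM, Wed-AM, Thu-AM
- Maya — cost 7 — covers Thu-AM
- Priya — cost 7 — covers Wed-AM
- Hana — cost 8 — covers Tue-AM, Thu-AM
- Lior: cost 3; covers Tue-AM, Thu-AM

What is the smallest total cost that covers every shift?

6

The greedy cost-per-new-shift heuristic would pick Lior and Wren for 9, but a cheaper cover exists.
Wren alone covers Tue-AM, Wed-AM, Thu-AM — every shift.
Total cost: 6.
No cover costs less than 6.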